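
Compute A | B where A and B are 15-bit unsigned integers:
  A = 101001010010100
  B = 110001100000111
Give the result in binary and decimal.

Apply | to each column (1 where either bit is 1):
  101001010010100
| 110001100000111
-----------------
  111001110010111

Answer: 111001110010111 (29591)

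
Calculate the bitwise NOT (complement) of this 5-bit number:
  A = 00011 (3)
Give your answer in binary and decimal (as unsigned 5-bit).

Flip each bit (0->1, 1->0):
  00011
  11100

Answer: 11100 (28)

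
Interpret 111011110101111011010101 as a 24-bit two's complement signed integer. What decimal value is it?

MSB is 1, so the value is negative. Find the magnitude:
1. Invert bits:  000100001010000100101010
2. Add 1:        000100001010000100101011  = 1089835
3. Apply sign:   -1089835

Answer: -1089835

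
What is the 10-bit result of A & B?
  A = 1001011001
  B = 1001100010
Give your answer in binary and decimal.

Apply & to each column (1 only where both bits are 1):
  1001011001
& 1001100010
------------
  1001000000

Answer: 1001000000 (576)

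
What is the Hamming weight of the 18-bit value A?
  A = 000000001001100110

000000001001100110
1-bits at positions (from bit 0 = LSB): 1, 2, 5, 6, 9
Count = 5

Answer: 5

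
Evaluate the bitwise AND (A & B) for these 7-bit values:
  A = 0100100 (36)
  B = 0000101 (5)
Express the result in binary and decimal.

Apply & to each column (1 only where both bits are 1):
  0100100
& 0000101
---------
  0000100

Answer: 0000100 (4)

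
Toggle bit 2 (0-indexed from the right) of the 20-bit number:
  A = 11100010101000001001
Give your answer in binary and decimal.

Mask = 1 << 2 = 00000000000000000100
Bit 2 of A is 0; XOR with the mask flips it to 1.
  11100010101000001001
^ 00000000000000000100
----------------------
  11100010101000001101

Answer: 11100010101000001101 (928269)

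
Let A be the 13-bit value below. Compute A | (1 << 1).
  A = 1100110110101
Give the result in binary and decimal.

Mask = 1 << 1 = 0000000000010
Bit 1 of A is 0, so OR-ing with the mask flips it to 1.
  1100110110101
| 0000000000010
---------------
  1100110110111

Answer: 1100110110111 (6583)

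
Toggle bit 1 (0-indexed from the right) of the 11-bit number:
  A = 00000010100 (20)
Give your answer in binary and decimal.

Mask = 1 << 1 = 00000000010
Bit 1 of A is 0; XOR with the mask flips it to 1.
  00000010100
^ 00000000010
-------------
  00000010110

Answer: 00000010110 (22)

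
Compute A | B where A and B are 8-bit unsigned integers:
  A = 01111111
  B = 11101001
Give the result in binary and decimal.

Apply | to each column (1 where either bit is 1):
  01111111
| 11101001
----------
  11111111

Answer: 11111111 (255)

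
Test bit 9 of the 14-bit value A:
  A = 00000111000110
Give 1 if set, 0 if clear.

Bit 9 is the 10th from the right.
  00000111000110
      ^
That bit is 0.

Answer: 0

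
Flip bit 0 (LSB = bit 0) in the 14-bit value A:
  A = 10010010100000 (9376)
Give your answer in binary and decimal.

Mask = 1 << 0 = 00000000000001
Bit 0 of A is 0; XOR with the mask flips it to 1.
  10010010100000
^ 00000000000001
----------------
  10010010100001

Answer: 10010010100001 (9377)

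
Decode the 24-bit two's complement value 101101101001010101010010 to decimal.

MSB is 1, so the value is negative. Find the magnitude:
1. Invert bits:  010010010110101010101101
2. Add 1:        010010010110101010101110  = 4811438
3. Apply sign:   -4811438

Answer: -4811438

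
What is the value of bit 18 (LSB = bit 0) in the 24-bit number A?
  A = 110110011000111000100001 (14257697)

Bit 18 is the 19th from the right.
  110110011000111000100001
       ^
That bit is 0.

Answer: 0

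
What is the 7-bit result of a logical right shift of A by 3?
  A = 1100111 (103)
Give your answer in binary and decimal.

Logical shift right by 3: drop the bottom 3 bit(s), prepend 3 zero(s) on the left.
  1100111  ->  keep [1100], discard [111], prepend 000
= 0001100

Answer: 0001100 (12)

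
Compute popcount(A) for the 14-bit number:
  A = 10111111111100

10111111111100
1-bits at positions (from bit 0 = LSB): 2, 3, 4, 5, 6, 7, 8, 9, 10, 11, 13
Count = 11

Answer: 11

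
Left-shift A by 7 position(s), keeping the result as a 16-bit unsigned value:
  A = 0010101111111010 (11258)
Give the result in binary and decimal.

Shift left by 7: drop the top 7 bit(s), append 7 zero(s) on the right.
  0010101111111010  ->  discard [0010101], keep [111111010], append 0000000
= 1111110100000000

Answer: 1111110100000000 (64768)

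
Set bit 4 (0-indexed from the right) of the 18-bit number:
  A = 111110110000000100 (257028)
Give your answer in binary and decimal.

Mask = 1 << 4 = 000000000000010000
Bit 4 of A is 0, so OR-ing with the mask flips it to 1.
  111110110000000100
| 000000000000010000
--------------------
  111110110000010100

Answer: 111110110000010100 (257044)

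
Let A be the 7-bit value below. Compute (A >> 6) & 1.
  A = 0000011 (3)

Bit 6 is the 7th from the right.
  0000011
  ^
That bit is 0.

Answer: 0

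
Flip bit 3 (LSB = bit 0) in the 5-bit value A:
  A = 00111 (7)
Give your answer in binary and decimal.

Mask = 1 << 3 = 01000
Bit 3 of A is 0; XOR with the mask flips it to 1.
  00111
^ 01000
-------
  01111

Answer: 01111 (15)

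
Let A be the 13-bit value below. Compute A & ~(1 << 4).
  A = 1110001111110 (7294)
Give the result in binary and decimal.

Mask = ~(1 << 4) = 1111111101111
Bit 4 of A is 1, so AND-ing with the mask clears it to 0.
  1110001111110
& 1111111101111
---------------
  1110001101110

Answer: 1110001101110 (7278)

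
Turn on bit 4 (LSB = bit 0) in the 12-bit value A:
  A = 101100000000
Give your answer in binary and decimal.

Mask = 1 << 4 = 000000010000
Bit 4 of A is 0, so OR-ing with the mask flips it to 1.
  101100000000
| 000000010000
--------------
  101100010000

Answer: 101100010000 (2832)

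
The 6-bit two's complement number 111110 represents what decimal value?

MSB is 1, so the value is negative. Find the magnitude:
1. Invert bits:  000001
2. Add 1:        000010  = 2
3. Apply sign:   -2

Answer: -2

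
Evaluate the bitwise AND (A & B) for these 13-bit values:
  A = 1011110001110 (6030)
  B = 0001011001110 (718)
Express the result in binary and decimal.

Apply & to each column (1 only where both bits are 1):
  1011110001110
& 0001011001110
---------------
  0001010001110

Answer: 0001010001110 (654)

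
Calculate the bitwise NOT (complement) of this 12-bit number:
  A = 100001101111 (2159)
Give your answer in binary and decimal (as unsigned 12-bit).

Flip each bit (0->1, 1->0):
  100001101111
  011110010000

Answer: 011110010000 (1936)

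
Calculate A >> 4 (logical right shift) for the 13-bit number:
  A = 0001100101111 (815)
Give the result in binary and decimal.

Logical shift right by 4: drop the bottom 4 bit(s), prepend 4 zero(s) on the left.
  0001100101111  ->  keep [000110010], discard [1111], prepend 0000
= 0000000110010

Answer: 0000000110010 (50)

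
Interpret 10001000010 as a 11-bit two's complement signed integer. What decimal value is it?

MSB is 1, so the value is negative. Find the magnitude:
1. Invert bits:  01110111101
2. Add 1:        01110111110  = 958
3. Apply sign:   -958

Answer: -958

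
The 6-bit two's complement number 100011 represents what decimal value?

MSB is 1, so the value is negative. Find the magnitude:
1. Invert bits:  011100
2. Add 1:        011101  = 29
3. Apply sign:   -29

Answer: -29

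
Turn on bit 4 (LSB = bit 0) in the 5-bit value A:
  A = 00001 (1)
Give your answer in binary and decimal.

Mask = 1 << 4 = 10000
Bit 4 of A is 0, so OR-ing with the mask flips it to 1.
  00001
| 10000
-------
  10001

Answer: 10001 (17)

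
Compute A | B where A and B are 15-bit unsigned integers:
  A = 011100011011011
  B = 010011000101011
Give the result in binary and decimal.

Apply | to each column (1 where either bit is 1):
  011100011011011
| 010011000101011
-----------------
  011111011111011

Answer: 011111011111011 (16123)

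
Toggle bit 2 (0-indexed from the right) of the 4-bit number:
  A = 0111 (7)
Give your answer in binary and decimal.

Mask = 1 << 2 = 0100
Bit 2 of A is 1; XOR with the mask flips it to 0.
  0111
^ 0100
------
  0011

Answer: 0011 (3)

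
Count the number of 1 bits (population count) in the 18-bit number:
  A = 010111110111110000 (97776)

010111110111110000
1-bits at positions (from bit 0 = LSB): 4, 5, 6, 7, 8, 10, 11, 12, 13, 14, 16
Count = 11

Answer: 11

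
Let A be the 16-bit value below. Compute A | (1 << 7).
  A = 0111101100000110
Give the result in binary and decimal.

Mask = 1 << 7 = 0000000010000000
Bit 7 of A is 0, so OR-ing with the mask flips it to 1.
  0111101100000110
| 0000000010000000
------------------
  0111101110000110

Answer: 0111101110000110 (31622)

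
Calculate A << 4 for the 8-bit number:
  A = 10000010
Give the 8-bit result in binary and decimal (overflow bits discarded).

Shift left by 4: drop the top 4 bit(s), append 4 zero(s) on the right.
  10000010  ->  discard [1000], keep [0010], append 0000
= 00100000

Answer: 00100000 (32)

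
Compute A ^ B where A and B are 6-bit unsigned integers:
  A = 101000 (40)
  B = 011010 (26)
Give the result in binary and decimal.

Apply ^ to each column (1 where bits differ):
  101000
^ 011010
--------
  110010

Answer: 110010 (50)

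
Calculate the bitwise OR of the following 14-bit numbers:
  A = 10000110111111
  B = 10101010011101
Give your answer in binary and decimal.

Apply | to each column (1 where either bit is 1):
  10000110111111
| 10101010011101
----------------
  10101110111111

Answer: 10101110111111 (11199)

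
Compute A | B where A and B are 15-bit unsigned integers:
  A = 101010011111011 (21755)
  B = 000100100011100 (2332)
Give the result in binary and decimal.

Apply | to each column (1 where either bit is 1):
  101010011111011
| 000100100011100
-----------------
  101110111111111

Answer: 101110111111111 (24063)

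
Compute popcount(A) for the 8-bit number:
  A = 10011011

10011011
1-bits at positions (from bit 0 = LSB): 0, 1, 3, 4, 7
Count = 5

Answer: 5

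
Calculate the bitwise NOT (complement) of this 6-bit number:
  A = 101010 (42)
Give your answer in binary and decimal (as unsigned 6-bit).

Flip each bit (0->1, 1->0):
  101010
  010101

Answer: 010101 (21)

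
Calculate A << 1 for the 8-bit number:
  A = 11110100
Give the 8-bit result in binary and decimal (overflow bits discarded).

Shift left by 1: drop the top 1 bit(s), append 1 zero(s) on the right.
  11110100  ->  discard [1], keep [1110100], append 0
= 11101000

Answer: 11101000 (232)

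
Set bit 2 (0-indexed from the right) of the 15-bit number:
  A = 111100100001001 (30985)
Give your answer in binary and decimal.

Mask = 1 << 2 = 000000000000100
Bit 2 of A is 0, so OR-ing with the mask flips it to 1.
  111100100001001
| 000000000000100
-----------------
  111100100001101

Answer: 111100100001101 (30989)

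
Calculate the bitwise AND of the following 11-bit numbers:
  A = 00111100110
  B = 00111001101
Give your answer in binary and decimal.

Apply & to each column (1 only where both bits are 1):
  00111100110
& 00111001101
-------------
  00111000100

Answer: 00111000100 (452)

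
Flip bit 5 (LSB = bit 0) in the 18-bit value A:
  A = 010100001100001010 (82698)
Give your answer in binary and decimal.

Mask = 1 << 5 = 000000000000100000
Bit 5 of A is 0; XOR with the mask flips it to 1.
  010100001100001010
^ 000000000000100000
--------------------
  010100001100101010

Answer: 010100001100101010 (82730)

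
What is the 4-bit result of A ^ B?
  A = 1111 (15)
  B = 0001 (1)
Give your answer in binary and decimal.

Apply ^ to each column (1 where bits differ):
  1111
^ 0001
------
  1110

Answer: 1110 (14)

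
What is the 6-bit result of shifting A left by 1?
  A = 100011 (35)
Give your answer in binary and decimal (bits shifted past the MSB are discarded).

Shift left by 1: drop the top 1 bit(s), append 1 zero(s) on the right.
  100011  ->  discard [1], keep [00011], append 0
= 000110

Answer: 000110 (6)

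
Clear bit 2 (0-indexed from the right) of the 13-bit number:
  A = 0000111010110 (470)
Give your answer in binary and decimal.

Mask = ~(1 << 2) = 1111111111011
Bit 2 of A is 1, so AND-ing with the mask clears it to 0.
  0000111010110
& 1111111111011
---------------
  0000111010010

Answer: 0000111010010 (466)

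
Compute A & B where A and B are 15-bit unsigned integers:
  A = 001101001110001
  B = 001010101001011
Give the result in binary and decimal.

Apply & to each column (1 only where both bits are 1):
  001101001110001
& 001010101001011
-----------------
  001000001000001

Answer: 001000001000001 (4161)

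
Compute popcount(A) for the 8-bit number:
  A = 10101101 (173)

10101101
1-bits at positions (from bit 0 = LSB): 0, 2, 3, 5, 7
Count = 5

Answer: 5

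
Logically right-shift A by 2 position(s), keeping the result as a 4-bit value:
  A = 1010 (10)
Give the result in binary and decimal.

Logical shift right by 2: drop the bottom 2 bit(s), prepend 2 zero(s) on the left.
  1010  ->  keep [10], discard [10], prepend 00
= 0010

Answer: 0010 (2)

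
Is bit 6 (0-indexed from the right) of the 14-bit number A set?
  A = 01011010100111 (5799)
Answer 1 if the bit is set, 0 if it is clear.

Bit 6 is the 7th from the right.
  01011010100111
         ^
That bit is 0.

Answer: 0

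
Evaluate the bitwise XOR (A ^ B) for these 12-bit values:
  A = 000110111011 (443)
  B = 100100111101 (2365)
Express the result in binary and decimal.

Apply ^ to each column (1 where bits differ):
  000110111011
^ 100100111101
--------------
  100010000110

Answer: 100010000110 (2182)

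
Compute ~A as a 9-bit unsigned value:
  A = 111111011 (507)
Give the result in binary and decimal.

Flip each bit (0->1, 1->0):
  111111011
  000000100

Answer: 000000100 (4)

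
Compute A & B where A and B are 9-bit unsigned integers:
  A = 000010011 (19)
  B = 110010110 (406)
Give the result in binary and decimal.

Apply & to each column (1 only where both bits are 1):
  000010011
& 110010110
-----------
  000010010

Answer: 000010010 (18)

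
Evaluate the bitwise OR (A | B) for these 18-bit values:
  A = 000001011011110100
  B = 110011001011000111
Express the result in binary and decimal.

Apply | to each column (1 where either bit is 1):
  000001011011110100
| 110011001011000111
--------------------
  110011011011110111

Answer: 110011011011110111 (210679)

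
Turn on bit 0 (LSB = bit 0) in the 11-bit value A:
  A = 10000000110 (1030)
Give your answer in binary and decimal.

Mask = 1 << 0 = 00000000001
Bit 0 of A is 0, so OR-ing with the mask flips it to 1.
  10000000110
| 00000000001
-------------
  10000000111

Answer: 10000000111 (1031)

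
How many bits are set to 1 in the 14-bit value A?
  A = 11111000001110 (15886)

11111000001110
1-bits at positions (from bit 0 = LSB): 1, 2, 3, 9, 10, 11, 12, 13
Count = 8

Answer: 8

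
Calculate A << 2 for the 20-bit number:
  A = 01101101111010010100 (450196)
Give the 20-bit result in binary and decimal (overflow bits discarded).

Shift left by 2: drop the top 2 bit(s), append 2 zero(s) on the right.
  01101101111010010100  ->  discard [01], keep [101101111010010100], append 00
= 10110111101001010000

Answer: 10110111101001010000 (752208)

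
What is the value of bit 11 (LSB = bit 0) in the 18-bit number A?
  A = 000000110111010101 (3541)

Bit 11 is the 12th from the right.
  000000110111010101
        ^
That bit is 1.

Answer: 1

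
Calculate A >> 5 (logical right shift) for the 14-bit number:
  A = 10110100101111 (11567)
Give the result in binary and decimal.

Logical shift right by 5: drop the bottom 5 bit(s), prepend 5 zero(s) on the left.
  10110100101111  ->  keep [101101001], discard [01111], prepend 00000
= 00000101101001

Answer: 00000101101001 (361)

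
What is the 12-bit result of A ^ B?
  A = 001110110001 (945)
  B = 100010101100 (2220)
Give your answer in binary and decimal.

Apply ^ to each column (1 where bits differ):
  001110110001
^ 100010101100
--------------
  101100011101

Answer: 101100011101 (2845)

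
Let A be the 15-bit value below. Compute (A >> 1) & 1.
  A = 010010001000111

Bit 1 is the 2nd from the right.
  010010001000111
               ^
That bit is 1.

Answer: 1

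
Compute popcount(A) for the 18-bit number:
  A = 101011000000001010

101011000000001010
1-bits at positions (from bit 0 = LSB): 1, 3, 12, 13, 15, 17
Count = 6

Answer: 6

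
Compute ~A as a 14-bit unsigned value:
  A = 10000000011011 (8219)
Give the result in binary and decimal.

Flip each bit (0->1, 1->0):
  10000000011011
  01111111100100

Answer: 01111111100100 (8164)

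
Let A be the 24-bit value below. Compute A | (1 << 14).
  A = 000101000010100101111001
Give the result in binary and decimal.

Mask = 1 << 14 = 000000000100000000000000
Bit 14 of A is 0, so OR-ing with the mask flips it to 1.
  000101000010100101111001
| 000000000100000000000000
--------------------------
  000101000110100101111001

Answer: 000101000110100101111001 (1337721)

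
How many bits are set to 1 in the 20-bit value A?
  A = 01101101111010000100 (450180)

01101101111010000100
1-bits at positions (from bit 0 = LSB): 2, 7, 9, 10, 11, 12, 14, 15, 17, 18
Count = 10

Answer: 10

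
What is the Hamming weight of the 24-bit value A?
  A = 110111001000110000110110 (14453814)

110111001000110000110110
1-bits at positions (from bit 0 = LSB): 1, 2, 4, 5, 10, 11, 15, 18, 19, 20, 22, 23
Count = 12

Answer: 12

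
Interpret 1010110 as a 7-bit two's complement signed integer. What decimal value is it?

MSB is 1, so the value is negative. Find the magnitude:
1. Invert bits:  0101001
2. Add 1:        0101010  = 42
3. Apply sign:   -42

Answer: -42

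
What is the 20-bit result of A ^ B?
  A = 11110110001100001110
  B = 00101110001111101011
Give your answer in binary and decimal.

Apply ^ to each column (1 where bits differ):
  11110110001100001110
^ 00101110001111101011
----------------------
  11011000000011100101

Answer: 11011000000011100101 (884965)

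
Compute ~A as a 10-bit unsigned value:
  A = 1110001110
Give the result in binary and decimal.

Flip each bit (0->1, 1->0):
  1110001110
  0001110001

Answer: 0001110001 (113)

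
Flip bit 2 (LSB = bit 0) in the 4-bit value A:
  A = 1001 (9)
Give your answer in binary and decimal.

Mask = 1 << 2 = 0100
Bit 2 of A is 0; XOR with the mask flips it to 1.
  1001
^ 0100
------
  1101

Answer: 1101 (13)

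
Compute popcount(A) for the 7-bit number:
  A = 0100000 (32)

0100000
1-bits at positions (from bit 0 = LSB): 5
Count = 1

Answer: 1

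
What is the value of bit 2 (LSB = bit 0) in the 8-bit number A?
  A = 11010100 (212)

Bit 2 is the 3rd from the right.
  11010100
       ^
That bit is 1.

Answer: 1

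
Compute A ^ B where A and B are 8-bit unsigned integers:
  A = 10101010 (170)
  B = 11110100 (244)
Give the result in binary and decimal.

Apply ^ to each column (1 where bits differ):
  10101010
^ 11110100
----------
  01011110

Answer: 01011110 (94)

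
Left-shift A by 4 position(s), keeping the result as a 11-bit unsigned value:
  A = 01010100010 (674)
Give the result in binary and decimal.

Shift left by 4: drop the top 4 bit(s), append 4 zero(s) on the right.
  01010100010  ->  discard [0101], keep [0100010], append 0000
= 01000100000

Answer: 01000100000 (544)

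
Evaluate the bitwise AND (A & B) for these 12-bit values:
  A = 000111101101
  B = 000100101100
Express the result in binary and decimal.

Apply & to each column (1 only where both bits are 1):
  000111101101
& 000100101100
--------------
  000100101100

Answer: 000100101100 (300)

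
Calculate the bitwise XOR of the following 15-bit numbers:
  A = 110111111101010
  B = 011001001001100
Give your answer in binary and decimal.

Apply ^ to each column (1 where bits differ):
  110111111101010
^ 011001001001100
-----------------
  101110110100110

Answer: 101110110100110 (23974)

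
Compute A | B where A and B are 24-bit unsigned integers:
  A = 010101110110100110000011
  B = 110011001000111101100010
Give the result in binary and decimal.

Apply | to each column (1 where either bit is 1):
  010101110110100110000011
| 110011001000111101100010
--------------------------
  110111111110111111100011

Answer: 110111111110111111100011 (14675939)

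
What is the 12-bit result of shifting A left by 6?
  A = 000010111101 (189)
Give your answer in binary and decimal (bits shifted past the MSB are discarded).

Shift left by 6: drop the top 6 bit(s), append 6 zero(s) on the right.
  000010111101  ->  discard [000010], keep [111101], append 000000
= 111101000000

Answer: 111101000000 (3904)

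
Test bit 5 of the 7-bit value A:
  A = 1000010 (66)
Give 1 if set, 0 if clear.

Bit 5 is the 6th from the right.
  1000010
   ^
That bit is 0.

Answer: 0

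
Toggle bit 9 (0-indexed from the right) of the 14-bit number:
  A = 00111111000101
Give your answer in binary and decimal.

Mask = 1 << 9 = 00001000000000
Bit 9 of A is 1; XOR with the mask flips it to 0.
  00111111000101
^ 00001000000000
----------------
  00110111000101

Answer: 00110111000101 (3525)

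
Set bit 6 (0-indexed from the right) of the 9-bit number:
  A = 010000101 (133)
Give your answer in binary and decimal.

Mask = 1 << 6 = 001000000
Bit 6 of A is 0, so OR-ing with the mask flips it to 1.
  010000101
| 001000000
-----------
  011000101

Answer: 011000101 (197)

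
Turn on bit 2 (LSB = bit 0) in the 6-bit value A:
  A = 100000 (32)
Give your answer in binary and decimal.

Mask = 1 << 2 = 000100
Bit 2 of A is 0, so OR-ing with the mask flips it to 1.
  100000
| 000100
--------
  100100

Answer: 100100 (36)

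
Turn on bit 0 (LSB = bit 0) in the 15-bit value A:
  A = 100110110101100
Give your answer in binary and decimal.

Mask = 1 << 0 = 000000000000001
Bit 0 of A is 0, so OR-ing with the mask flips it to 1.
  100110110101100
| 000000000000001
-----------------
  100110110101101

Answer: 100110110101101 (19885)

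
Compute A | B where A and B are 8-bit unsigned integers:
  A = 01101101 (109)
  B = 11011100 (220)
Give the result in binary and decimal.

Apply | to each column (1 where either bit is 1):
  01101101
| 11011100
----------
  11111101

Answer: 11111101 (253)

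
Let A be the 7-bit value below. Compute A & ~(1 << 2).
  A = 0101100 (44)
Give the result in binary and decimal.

Mask = ~(1 << 2) = 1111011
Bit 2 of A is 1, so AND-ing with the mask clears it to 0.
  0101100
& 1111011
---------
  0101000

Answer: 0101000 (40)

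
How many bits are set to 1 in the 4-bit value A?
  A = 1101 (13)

1101
1-bits at positions (from bit 0 = LSB): 0, 2, 3
Count = 3

Answer: 3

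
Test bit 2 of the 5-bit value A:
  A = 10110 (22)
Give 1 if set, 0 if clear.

Bit 2 is the 3rd from the right.
  10110
    ^
That bit is 1.

Answer: 1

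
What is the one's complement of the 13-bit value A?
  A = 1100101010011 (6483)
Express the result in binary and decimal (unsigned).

Flip each bit (0->1, 1->0):
  1100101010011
  0011010101100

Answer: 0011010101100 (1708)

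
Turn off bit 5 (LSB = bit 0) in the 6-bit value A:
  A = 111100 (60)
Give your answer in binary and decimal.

Mask = ~(1 << 5) = 011111
Bit 5 of A is 1, so AND-ing with the mask clears it to 0.
  111100
& 011111
--------
  011100

Answer: 011100 (28)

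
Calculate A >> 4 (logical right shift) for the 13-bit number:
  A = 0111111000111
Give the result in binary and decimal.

Logical shift right by 4: drop the bottom 4 bit(s), prepend 4 zero(s) on the left.
  0111111000111  ->  keep [011111100], discard [0111], prepend 0000
= 0000011111100

Answer: 0000011111100 (252)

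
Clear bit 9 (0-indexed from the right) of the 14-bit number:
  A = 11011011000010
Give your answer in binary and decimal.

Mask = ~(1 << 9) = 11110111111111
Bit 9 of A is 1, so AND-ing with the mask clears it to 0.
  11011011000010
& 11110111111111
----------------
  11010011000010

Answer: 11010011000010 (13506)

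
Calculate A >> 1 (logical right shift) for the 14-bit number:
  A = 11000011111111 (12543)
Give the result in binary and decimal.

Logical shift right by 1: drop the bottom 1 bit(s), prepend 1 zero(s) on the left.
  11000011111111  ->  keep [1100001111111], discard [1], prepend 0
= 01100001111111

Answer: 01100001111111 (6271)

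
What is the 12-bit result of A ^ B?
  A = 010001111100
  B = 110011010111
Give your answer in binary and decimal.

Apply ^ to each column (1 where bits differ):
  010001111100
^ 110011010111
--------------
  100010101011

Answer: 100010101011 (2219)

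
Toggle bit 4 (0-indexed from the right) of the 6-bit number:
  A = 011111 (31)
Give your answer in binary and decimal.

Mask = 1 << 4 = 010000
Bit 4 of A is 1; XOR with the mask flips it to 0.
  011111
^ 010000
--------
  001111

Answer: 001111 (15)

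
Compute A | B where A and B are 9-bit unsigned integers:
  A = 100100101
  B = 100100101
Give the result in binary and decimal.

Apply | to each column (1 where either bit is 1):
  100100101
| 100100101
-----------
  100100101

Answer: 100100101 (293)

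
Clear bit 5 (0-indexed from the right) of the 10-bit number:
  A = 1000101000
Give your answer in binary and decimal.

Mask = ~(1 << 5) = 1111011111
Bit 5 of A is 1, so AND-ing with the mask clears it to 0.
  1000101000
& 1111011111
------------
  1000001000

Answer: 1000001000 (520)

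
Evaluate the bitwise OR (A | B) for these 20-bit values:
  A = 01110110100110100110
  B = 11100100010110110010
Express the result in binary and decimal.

Apply | to each column (1 where either bit is 1):
  01110110100110100110
| 11100100010110110010
----------------------
  11110110110110110110

Answer: 11110110110110110110 (1011126)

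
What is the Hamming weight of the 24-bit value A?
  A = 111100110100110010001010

111100110100110010001010
1-bits at positions (from bit 0 = LSB): 1, 3, 7, 10, 11, 14, 16, 17, 20, 21, 22, 23
Count = 12

Answer: 12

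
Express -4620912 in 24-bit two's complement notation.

1. Binary of +4620912:  010001101000001001110000
2. Invert bits:     101110010111110110001111
3. Add 1:           101110010111110110010000

Answer: 101110010111110110010000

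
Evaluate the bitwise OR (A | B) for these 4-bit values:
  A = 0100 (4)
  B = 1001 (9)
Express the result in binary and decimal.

Apply | to each column (1 where either bit is 1):
  0100
| 1001
------
  1101

Answer: 1101 (13)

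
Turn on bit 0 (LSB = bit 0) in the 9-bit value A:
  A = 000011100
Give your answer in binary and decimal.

Mask = 1 << 0 = 000000001
Bit 0 of A is 0, so OR-ing with the mask flips it to 1.
  000011100
| 000000001
-----------
  000011101

Answer: 000011101 (29)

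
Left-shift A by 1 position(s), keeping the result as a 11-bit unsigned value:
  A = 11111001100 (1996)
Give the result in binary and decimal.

Shift left by 1: drop the top 1 bit(s), append 1 zero(s) on the right.
  11111001100  ->  discard [1], keep [1111001100], append 0
= 11110011000

Answer: 11110011000 (1944)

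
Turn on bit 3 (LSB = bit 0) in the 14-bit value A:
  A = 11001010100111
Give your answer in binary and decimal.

Mask = 1 << 3 = 00000000001000
Bit 3 of A is 0, so OR-ing with the mask flips it to 1.
  11001010100111
| 00000000001000
----------------
  11001010101111

Answer: 11001010101111 (12975)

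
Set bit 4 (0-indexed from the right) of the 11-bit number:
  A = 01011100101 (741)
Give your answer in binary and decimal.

Mask = 1 << 4 = 00000010000
Bit 4 of A is 0, so OR-ing with the mask flips it to 1.
  01011100101
| 00000010000
-------------
  01011110101

Answer: 01011110101 (757)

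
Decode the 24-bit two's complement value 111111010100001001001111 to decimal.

MSB is 1, so the value is negative. Find the magnitude:
1. Invert bits:  000000101011110110110000
2. Add 1:        000000101011110110110001  = 179633
3. Apply sign:   -179633

Answer: -179633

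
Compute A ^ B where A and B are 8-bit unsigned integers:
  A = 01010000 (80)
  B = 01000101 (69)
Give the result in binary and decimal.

Apply ^ to each column (1 where bits differ):
  01010000
^ 01000101
----------
  00010101

Answer: 00010101 (21)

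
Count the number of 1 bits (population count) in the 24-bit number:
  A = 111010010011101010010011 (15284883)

111010010011101010010011
1-bits at positions (from bit 0 = LSB): 0, 1, 4, 7, 9, 11, 12, 13, 16, 19, 21, 22, 23
Count = 13

Answer: 13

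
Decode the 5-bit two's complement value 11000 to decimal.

MSB is 1, so the value is negative. Find the magnitude:
1. Invert bits:  00111
2. Add 1:        01000  = 8
3. Apply sign:   -8

Answer: -8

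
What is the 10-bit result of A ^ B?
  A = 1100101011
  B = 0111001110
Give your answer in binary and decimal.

Apply ^ to each column (1 where bits differ):
  1100101011
^ 0111001110
------------
  1011100101

Answer: 1011100101 (741)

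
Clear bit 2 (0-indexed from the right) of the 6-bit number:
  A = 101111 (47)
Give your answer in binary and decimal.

Mask = ~(1 << 2) = 111011
Bit 2 of A is 1, so AND-ing with the mask clears it to 0.
  101111
& 111011
--------
  101011

Answer: 101011 (43)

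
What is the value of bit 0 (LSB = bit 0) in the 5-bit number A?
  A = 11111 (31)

Bit 0 is the 1st from the right.
  11111
      ^
That bit is 1.

Answer: 1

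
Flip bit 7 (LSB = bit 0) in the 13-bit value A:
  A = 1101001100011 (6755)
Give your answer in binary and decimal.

Mask = 1 << 7 = 0000010000000
Bit 7 of A is 0; XOR with the mask flips it to 1.
  1101001100011
^ 0000010000000
---------------
  1101011100011

Answer: 1101011100011 (6883)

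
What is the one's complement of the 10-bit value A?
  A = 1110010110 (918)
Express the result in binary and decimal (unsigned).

Flip each bit (0->1, 1->0):
  1110010110
  0001101001

Answer: 0001101001 (105)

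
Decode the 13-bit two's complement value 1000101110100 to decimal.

MSB is 1, so the value is negative. Find the magnitude:
1. Invert bits:  0111010001011
2. Add 1:        0111010001100  = 3724
3. Apply sign:   -3724

Answer: -3724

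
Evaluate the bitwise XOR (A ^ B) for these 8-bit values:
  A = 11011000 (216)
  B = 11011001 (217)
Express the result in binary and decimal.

Apply ^ to each column (1 where bits differ):
  11011000
^ 11011001
----------
  00000001

Answer: 00000001 (1)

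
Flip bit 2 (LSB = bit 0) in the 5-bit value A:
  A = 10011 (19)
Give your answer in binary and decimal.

Mask = 1 << 2 = 00100
Bit 2 of A is 0; XOR with the mask flips it to 1.
  10011
^ 00100
-------
  10111

Answer: 10111 (23)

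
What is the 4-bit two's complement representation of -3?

1. Binary of +3:  0011
2. Invert bits:     1100
3. Add 1:           1101

Answer: 1101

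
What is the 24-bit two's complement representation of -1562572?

1. Binary of +1562572:  000101111101011111001100
2. Invert bits:     111010000010100000110011
3. Add 1:           111010000010100000110100

Answer: 111010000010100000110100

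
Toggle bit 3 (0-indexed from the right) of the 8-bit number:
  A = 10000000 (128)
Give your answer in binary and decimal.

Mask = 1 << 3 = 00001000
Bit 3 of A is 0; XOR with the mask flips it to 1.
  10000000
^ 00001000
----------
  10001000

Answer: 10001000 (136)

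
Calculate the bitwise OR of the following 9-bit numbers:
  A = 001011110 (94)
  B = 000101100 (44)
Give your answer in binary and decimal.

Apply | to each column (1 where either bit is 1):
  001011110
| 000101100
-----------
  001111110

Answer: 001111110 (126)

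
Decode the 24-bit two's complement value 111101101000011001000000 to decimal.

MSB is 1, so the value is negative. Find the magnitude:
1. Invert bits:  000010010111100110111111
2. Add 1:        000010010111100111000000  = 620992
3. Apply sign:   -620992

Answer: -620992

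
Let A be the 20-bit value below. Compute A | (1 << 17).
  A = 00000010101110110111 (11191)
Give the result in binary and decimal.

Mask = 1 << 17 = 00100000000000000000
Bit 17 of A is 0, so OR-ing with the mask flips it to 1.
  00000010101110110111
| 00100000000000000000
----------------------
  00100010101110110111

Answer: 00100010101110110111 (142263)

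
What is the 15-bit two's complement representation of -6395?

1. Binary of +6395:  001100011111011
2. Invert bits:     110011100000100
3. Add 1:           110011100000101

Answer: 110011100000101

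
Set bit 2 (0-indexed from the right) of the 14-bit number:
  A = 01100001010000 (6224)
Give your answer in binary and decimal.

Mask = 1 << 2 = 00000000000100
Bit 2 of A is 0, so OR-ing with the mask flips it to 1.
  01100001010000
| 00000000000100
----------------
  01100001010100

Answer: 01100001010100 (6228)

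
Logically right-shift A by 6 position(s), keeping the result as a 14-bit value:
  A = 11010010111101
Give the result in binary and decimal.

Logical shift right by 6: drop the bottom 6 bit(s), prepend 6 zero(s) on the left.
  11010010111101  ->  keep [11010010], discard [111101], prepend 000000
= 00000011010010

Answer: 00000011010010 (210)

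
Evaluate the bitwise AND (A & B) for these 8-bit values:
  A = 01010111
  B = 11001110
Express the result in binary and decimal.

Apply & to each column (1 only where both bits are 1):
  01010111
& 11001110
----------
  01000110

Answer: 01000110 (70)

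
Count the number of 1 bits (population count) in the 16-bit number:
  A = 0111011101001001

0111011101001001
1-bits at positions (from bit 0 = LSB): 0, 3, 6, 8, 9, 10, 12, 13, 14
Count = 9

Answer: 9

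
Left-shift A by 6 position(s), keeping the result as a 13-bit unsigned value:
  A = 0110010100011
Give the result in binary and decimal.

Shift left by 6: drop the top 6 bit(s), append 6 zero(s) on the right.
  0110010100011  ->  discard [011001], keep [0100011], append 000000
= 0100011000000

Answer: 0100011000000 (2240)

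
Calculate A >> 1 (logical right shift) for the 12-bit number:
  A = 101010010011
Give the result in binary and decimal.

Logical shift right by 1: drop the bottom 1 bit(s), prepend 1 zero(s) on the left.
  101010010011  ->  keep [10101001001], discard [1], prepend 0
= 010101001001

Answer: 010101001001 (1353)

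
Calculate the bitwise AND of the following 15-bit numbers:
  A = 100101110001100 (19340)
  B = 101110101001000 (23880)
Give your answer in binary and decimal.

Apply & to each column (1 only where both bits are 1):
  100101110001100
& 101110101001000
-----------------
  100100100001000

Answer: 100100100001000 (18696)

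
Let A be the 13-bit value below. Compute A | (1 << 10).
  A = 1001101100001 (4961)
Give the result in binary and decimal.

Mask = 1 << 10 = 0010000000000
Bit 10 of A is 0, so OR-ing with the mask flips it to 1.
  1001101100001
| 0010000000000
---------------
  1011101100001

Answer: 1011101100001 (5985)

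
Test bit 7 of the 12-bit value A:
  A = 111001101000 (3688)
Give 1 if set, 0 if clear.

Bit 7 is the 8th from the right.
  111001101000
      ^
That bit is 0.

Answer: 0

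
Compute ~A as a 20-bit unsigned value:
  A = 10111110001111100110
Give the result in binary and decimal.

Flip each bit (0->1, 1->0):
  10111110001111100110
  01000001110000011001

Answer: 01000001110000011001 (269337)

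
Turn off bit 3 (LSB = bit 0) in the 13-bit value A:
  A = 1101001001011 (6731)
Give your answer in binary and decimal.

Mask = ~(1 << 3) = 1111111110111
Bit 3 of A is 1, so AND-ing with the mask clears it to 0.
  1101001001011
& 1111111110111
---------------
  1101001000011

Answer: 1101001000011 (6723)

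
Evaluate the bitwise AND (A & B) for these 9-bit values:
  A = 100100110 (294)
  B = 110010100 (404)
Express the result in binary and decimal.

Apply & to each column (1 only where both bits are 1):
  100100110
& 110010100
-----------
  100000100

Answer: 100000100 (260)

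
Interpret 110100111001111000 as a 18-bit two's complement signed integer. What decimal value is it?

MSB is 1, so the value is negative. Find the magnitude:
1. Invert bits:  001011000110000111
2. Add 1:        001011000110001000  = 45448
3. Apply sign:   -45448

Answer: -45448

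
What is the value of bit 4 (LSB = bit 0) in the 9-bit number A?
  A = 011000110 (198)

Bit 4 is the 5th from the right.
  011000110
      ^
That bit is 0.

Answer: 0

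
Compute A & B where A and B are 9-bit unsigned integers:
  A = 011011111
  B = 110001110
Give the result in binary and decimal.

Apply & to each column (1 only where both bits are 1):
  011011111
& 110001110
-----------
  010001110

Answer: 010001110 (142)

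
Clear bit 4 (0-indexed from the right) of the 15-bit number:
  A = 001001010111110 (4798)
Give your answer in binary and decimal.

Mask = ~(1 << 4) = 111111111101111
Bit 4 of A is 1, so AND-ing with the mask clears it to 0.
  001001010111110
& 111111111101111
-----------------
  001001010101110

Answer: 001001010101110 (4782)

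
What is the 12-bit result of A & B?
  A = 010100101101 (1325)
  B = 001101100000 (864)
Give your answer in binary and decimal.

Apply & to each column (1 only where both bits are 1):
  010100101101
& 001101100000
--------------
  000100100000

Answer: 000100100000 (288)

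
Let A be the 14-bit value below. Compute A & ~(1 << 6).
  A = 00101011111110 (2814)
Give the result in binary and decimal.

Mask = ~(1 << 6) = 11111110111111
Bit 6 of A is 1, so AND-ing with the mask clears it to 0.
  00101011111110
& 11111110111111
----------------
  00101010111110

Answer: 00101010111110 (2750)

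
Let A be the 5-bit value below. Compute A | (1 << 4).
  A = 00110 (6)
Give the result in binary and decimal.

Mask = 1 << 4 = 10000
Bit 4 of A is 0, so OR-ing with the mask flips it to 1.
  00110
| 10000
-------
  10110

Answer: 10110 (22)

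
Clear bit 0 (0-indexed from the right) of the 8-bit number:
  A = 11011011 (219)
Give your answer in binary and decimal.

Mask = ~(1 << 0) = 11111110
Bit 0 of A is 1, so AND-ing with the mask clears it to 0.
  11011011
& 11111110
----------
  11011010

Answer: 11011010 (218)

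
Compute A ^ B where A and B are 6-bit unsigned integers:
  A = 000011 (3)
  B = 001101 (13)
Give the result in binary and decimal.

Apply ^ to each column (1 where bits differ):
  000011
^ 001101
--------
  001110

Answer: 001110 (14)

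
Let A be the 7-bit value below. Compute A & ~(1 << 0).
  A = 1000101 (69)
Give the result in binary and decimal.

Mask = ~(1 << 0) = 1111110
Bit 0 of A is 1, so AND-ing with the mask clears it to 0.
  1000101
& 1111110
---------
  1000100

Answer: 1000100 (68)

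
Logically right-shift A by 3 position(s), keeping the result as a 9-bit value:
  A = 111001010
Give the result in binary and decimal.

Logical shift right by 3: drop the bottom 3 bit(s), prepend 3 zero(s) on the left.
  111001010  ->  keep [111001], discard [010], prepend 000
= 000111001

Answer: 000111001 (57)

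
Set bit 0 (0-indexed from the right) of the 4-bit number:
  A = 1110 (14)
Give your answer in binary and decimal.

Mask = 1 << 0 = 0001
Bit 0 of A is 0, so OR-ing with the mask flips it to 1.
  1110
| 0001
------
  1111

Answer: 1111 (15)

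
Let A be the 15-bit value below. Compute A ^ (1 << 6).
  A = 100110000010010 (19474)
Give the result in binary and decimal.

Mask = 1 << 6 = 000000001000000
Bit 6 of A is 0; XOR with the mask flips it to 1.
  100110000010010
^ 000000001000000
-----------------
  100110001010010

Answer: 100110001010010 (19538)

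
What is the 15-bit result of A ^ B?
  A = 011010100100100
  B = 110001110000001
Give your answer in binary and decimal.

Apply ^ to each column (1 where bits differ):
  011010100100100
^ 110001110000001
-----------------
  101011010100101

Answer: 101011010100101 (22181)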